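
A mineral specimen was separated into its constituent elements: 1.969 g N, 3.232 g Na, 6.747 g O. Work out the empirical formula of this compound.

NNaO3

N: 1.969 g ÷ 14.01 g/mol = 0.1405 mol
Na: 3.232 g ÷ 22.99 g/mol = 0.1406 mol
O: 6.747 g ÷ 16.00 g/mol = 0.4217 mol
Smallest is N at 0.1405 mol; normalising gives N 1.000, Na 1.000, O 3.000
≈ 1:1:3 → NNaO3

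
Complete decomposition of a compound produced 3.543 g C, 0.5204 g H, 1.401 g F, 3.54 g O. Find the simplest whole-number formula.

C4H7FO3

Moles — C: 3.543 / 12.01 = 0.295 mol; H: 0.5204 / 1.008 = 0.5163 mol; F: 1.401 / 19.00 = 0.07374 mol; O: 3.54 / 16.00 = 0.2213 mol
Divide by the smallest (0.07374 mol F): C 4.001, H 7.002, F 1.000, O 3.001
Ratio ≈ 4:7:1:3, so the empirical formula is C4H7FO3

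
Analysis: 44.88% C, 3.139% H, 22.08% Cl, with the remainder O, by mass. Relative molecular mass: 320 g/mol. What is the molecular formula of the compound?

Assume 100 g: 44.88 g C, 3.139 g H, 22.08 g Cl, 29.901 g O.
C: 44.88 g ÷ 12.01 g/mol = 3.737 mol
H: 3.139 g ÷ 1.008 g/mol = 3.114 mol
Cl: 22.08 g ÷ 35.45 g/mol = 0.6228 mol
O: 29.901 g ÷ 16.00 g/mol = 1.869 mol
Divide by the smallest (0.6228 mol Cl): C 6.000, H 5.000, Cl 1.000, O 3.000
Ratio ≈ 6:5:1:3, so the empirical formula is C6H5ClO3
Empirical-formula mass = 160.55 g/mol
n = 320 / 160.55 = 1.99 ≈ 2
Molecular formula = (C6H5ClO3)×2 = C12H10Cl2O6

C12H10Cl2O6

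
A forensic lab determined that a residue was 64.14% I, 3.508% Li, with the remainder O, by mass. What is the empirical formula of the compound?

Assume 100 g: 64.14 g I, 3.508 g Li, 32.352 g O.
Moles — I: 64.14 / 126.90 = 0.5054 mol; Li: 3.508 / 6.94 = 0.5055 mol; O: 32.352 / 16.00 = 2.022 mol
Smallest is I at 0.5054 mol; normalising gives I 1.000, Li 1.000, O 4.000
→ ILiO4

ILiO4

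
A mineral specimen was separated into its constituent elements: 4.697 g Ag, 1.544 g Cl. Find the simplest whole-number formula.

AgCl

Moles — Ag: 4.697 / 107.87 = 0.04354 mol; Cl: 1.544 / 35.45 = 0.04355 mol
Divide by the smallest (0.04354 mol Ag): Ag 1.000, Cl 1.000
Ratio ≈ 1:1, so the empirical formula is AgCl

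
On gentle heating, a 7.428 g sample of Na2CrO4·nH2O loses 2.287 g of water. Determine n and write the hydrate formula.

Mass of anhydrous Na2CrO4 = 7.428 − 2.287 = 5.141 g
mol H2O = 2.287 / 18.02 = 0.1269
Molar mass of Na2CrO4 = 161.98 g/mol → mol Na2CrO4 = 5.141 / 161.98 = 0.03174
n = 0.1269 / 0.03174 = 4.00 ≈ 4 → Na2CrO4·4H2O

Na2CrO4·4H2O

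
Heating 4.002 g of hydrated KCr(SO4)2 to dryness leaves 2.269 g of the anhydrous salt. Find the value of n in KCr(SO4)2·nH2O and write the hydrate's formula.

Mass of water lost = 4.002 − 2.269 = 1.733 g → 1.733 / 18.02 = 0.09617 mol H2O
Molar mass of KCr(SO4)2 = 283.24 g/mol → mol KCr(SO4)2 = 2.269 / 283.24 = 0.008011
n = 0.09617 / 0.008011 = 12.01 ≈ 12 → KCr(SO4)2·12H2O

KCr(SO4)2·12H2O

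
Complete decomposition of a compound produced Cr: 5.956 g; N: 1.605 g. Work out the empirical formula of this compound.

CrN

n(Cr) = 5.956/52.00 = 0.1145, n(N) = 1.605/14.01 = 0.1146
Smallest is Cr at 0.1145 mol; normalising gives Cr 1.000, N 1.000
≈ 1:1 → CrN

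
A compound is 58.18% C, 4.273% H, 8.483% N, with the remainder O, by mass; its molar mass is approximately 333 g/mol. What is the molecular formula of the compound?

Assume 100 g: 58.18 g C, 4.273 g H, 8.483 g N, 29.064 g O.
Moles — C: 58.18 / 12.01 = 4.844 mol; H: 4.273 / 1.008 = 4.239 mol; N: 8.483 / 14.01 = 0.6055 mol; O: 29.064 / 16.00 = 1.817 mol
Divide by the smallest (0.6055 mol N): C 8.001, H 7.001, N 1.000, O 3.000
→ C8H7NO3
Empirical-formula mass = 165.15 g/mol
n = 333 / 165.15 = 2.02 ≈ 2
Molecular formula = (C8H7NO3)×2 = C16H14N2O6

C16H14N2O6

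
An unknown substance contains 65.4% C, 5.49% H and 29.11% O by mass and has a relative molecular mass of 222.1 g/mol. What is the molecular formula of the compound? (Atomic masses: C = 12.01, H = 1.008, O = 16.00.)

Assume 100 g: 65.4 g C, 5.49 g H, 29.11 g O.
Moles — C: 65.4 / 12.01 = 5.445 mol; H: 5.49 / 1.008 = 5.446 mol; O: 29.11 / 16.00 = 1.819 mol
Smallest is O at 1.819 mol; normalising gives C 2.993, H 2.994, O 1.000
→ C3H3O
Empirical-formula mass = 55.05 g/mol
n = 222.1 / 55.05 = 4.03 ≈ 4
Molecular formula = (C3H3O)×4 = C12H12O4

C12H12O4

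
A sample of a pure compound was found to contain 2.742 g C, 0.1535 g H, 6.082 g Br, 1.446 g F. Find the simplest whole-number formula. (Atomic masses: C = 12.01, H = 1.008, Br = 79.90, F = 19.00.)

Moles — C: 2.742 / 12.01 = 0.2283 mol; H: 0.1535 / 1.008 = 0.1523 mol; Br: 6.082 / 79.90 = 0.07612 mol; F: 1.446 / 19.00 = 0.07611 mol
Ratios (÷ 0.07611): C 3.000, H 2.001, Br 1.000, F 1.000
→ C3H2BrF

C3H2BrF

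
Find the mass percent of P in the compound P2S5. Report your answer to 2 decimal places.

Molar mass = 2(30.97) + 5(32.07) = 222.290 g/mol
Mass of P per mole = 2 × 30.97 = 61.940 g
% P = 61.940 / 222.290 × 100 = 27.86%

27.86%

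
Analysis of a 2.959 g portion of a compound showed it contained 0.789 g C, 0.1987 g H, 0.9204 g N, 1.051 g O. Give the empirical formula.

n(C) = 0.789/12.01 = 0.0657, n(H) = 0.1987/1.008 = 0.1971, n(N) = 0.9204/14.01 = 0.0657, n(O) = 1.051/16.00 = 0.06569
Smallest is O at 0.06569 mol; normalising gives C 1.000, H 3.001, N 1.000, O 1.000
≈ 1:3:1:1 → CH3NO

CH3NO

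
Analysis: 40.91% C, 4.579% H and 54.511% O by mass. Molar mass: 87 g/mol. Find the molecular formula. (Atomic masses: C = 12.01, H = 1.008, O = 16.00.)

C3H4O3

Assume 100 g: 40.91 g C, 4.579 g H, 54.511 g O.
C: 40.91 g ÷ 12.01 g/mol = 3.406 mol
H: 4.579 g ÷ 1.008 g/mol = 4.543 mol
O: 54.511 g ÷ 16.00 g/mol = 3.407 mol
Divide by the smallest (3.406 mol C): C 1.000, H 1.334, O 1.000
Multiply by 3: C 3.00, H 4.00, O 3.00 → C3H4O3
Empirical-formula mass = 88.06 g/mol
n = 87 / 88.06 = 0.99 ≈ 1
Molecular formula = empirical formula = C3H4O3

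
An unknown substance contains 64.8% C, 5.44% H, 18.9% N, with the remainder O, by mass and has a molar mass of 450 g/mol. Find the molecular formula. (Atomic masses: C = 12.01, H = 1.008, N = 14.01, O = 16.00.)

Assume 100 g: 64.8 g C, 5.44 g H, 18.9 g N, 10.86 g O.
C: 64.8 g ÷ 12.01 g/mol = 5.396 mol
H: 5.44 g ÷ 1.008 g/mol = 5.397 mol
N: 18.9 g ÷ 14.01 g/mol = 1.349 mol
O: 10.86 g ÷ 16.00 g/mol = 0.6787 mol
Smallest is O at 0.6787 mol; normalising gives C 7.949, H 7.951, N 1.988, O 1.000
≈ 8:8:2:1 → C8H8N2O
Empirical-formula mass = 148.16 g/mol
n = 450 / 148.16 = 3.04 ≈ 3
Molecular formula = (C8H8N2O)×3 = C24H24N6O3

C24H24N6O3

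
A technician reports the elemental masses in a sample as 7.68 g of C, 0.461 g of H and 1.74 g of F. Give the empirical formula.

C: 7.68 g ÷ 12.01 g/mol = 0.6395 mol
H: 0.461 g ÷ 1.008 g/mol = 0.4573 mol
F: 1.74 g ÷ 19.00 g/mol = 0.09158 mol
Smallest is F at 0.09158 mol; normalising gives C 6.983, H 4.994, F 1.000
→ C7H5F

C7H5F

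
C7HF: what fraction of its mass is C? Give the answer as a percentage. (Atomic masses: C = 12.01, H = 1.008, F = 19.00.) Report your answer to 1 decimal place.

80.8%

Molar mass = 7(12.01) + 1(1.008) + 1(19.00) = 104.078 g/mol
Mass of C per mole = 7 × 12.01 = 84.070 g
% C = 84.070 / 104.078 × 100 = 80.8%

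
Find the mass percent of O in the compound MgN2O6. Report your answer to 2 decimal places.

64.72%

Molar mass = 1(24.31) + 2(14.01) + 6(16.00) = 148.330 g/mol
Mass of O per mole = 6 × 16.00 = 96.000 g
% O = 96.000 / 148.330 × 100 = 64.72%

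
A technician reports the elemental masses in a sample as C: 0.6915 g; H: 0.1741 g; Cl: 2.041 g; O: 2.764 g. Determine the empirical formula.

CH3ClO3

Moles — C: 0.6915 / 12.01 = 0.05758 mol; H: 0.1741 / 1.008 = 0.1727 mol; Cl: 2.041 / 35.45 = 0.05757 mol; O: 2.764 / 16.00 = 0.1727 mol
Divide by the smallest (0.05757 mol Cl): C 1.000, H 3.000, Cl 1.000, O 3.000
Ratio ≈ 1:3:1:3, so the empirical formula is CH3ClO3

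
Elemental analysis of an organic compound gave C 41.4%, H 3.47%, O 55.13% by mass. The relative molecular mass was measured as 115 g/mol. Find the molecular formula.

C4H4O4

Assume 100 g: 41.4 g C, 3.47 g H, 55.13 g O.
n(C) = 41.4/12.01 = 3.447, n(H) = 3.47/1.008 = 3.442, n(O) = 55.13/16.00 = 3.446
Divide by the smallest (3.442 mol H): C 1.001, H 1.000, O 1.001
Ratio ≈ 1:1:1, so the empirical formula is CHO
Empirical-formula mass = 29.02 g/mol
n = 115 / 29.02 = 3.96 ≈ 4
Molecular formula = (CHO)×4 = C4H4O4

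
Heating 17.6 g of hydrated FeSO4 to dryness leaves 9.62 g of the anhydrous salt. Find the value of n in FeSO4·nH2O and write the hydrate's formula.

FeSO4·7H2O

Mass of water lost = 17.6 − 9.62 = 7.98 g → 7.98 / 18.02 = 0.4428 mol H2O
Molar mass of FeSO4 = 151.92 g/mol → mol FeSO4 = 9.62 / 151.92 = 0.06332
n = 0.4428 / 0.06332 = 6.99 ≈ 7 → FeSO4·7H2O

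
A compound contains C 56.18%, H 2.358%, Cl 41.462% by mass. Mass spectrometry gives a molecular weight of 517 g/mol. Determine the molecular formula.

C24H12Cl6

Assume 100 g: 56.18 g C, 2.358 g H, 41.462 g Cl.
Moles — C: 56.18 / 12.01 = 4.678 mol; H: 2.358 / 1.008 = 2.339 mol; Cl: 41.462 / 35.45 = 1.17 mol
Smallest is Cl at 1.17 mol; normalising gives C 3.999, H 2.000, Cl 1.000
≈ 4:2:1 → C4H2Cl
Empirical-formula mass = 85.51 g/mol
n = 517 / 85.51 = 6.05 ≈ 6
Molecular formula = (C4H2Cl)×6 = C24H12Cl6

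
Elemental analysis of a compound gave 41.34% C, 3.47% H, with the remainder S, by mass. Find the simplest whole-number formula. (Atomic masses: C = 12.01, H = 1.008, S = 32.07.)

C2H2S

Assume 100 g: 41.34 g C, 3.47 g H, 55.19 g S.
n(C) = 41.34/12.01 = 3.442, n(H) = 3.47/1.008 = 3.442, n(S) = 55.19/32.07 = 1.721
Ratios (÷ 1.721): C 2.000, H 2.000, S 1.000
Ratio ≈ 2:2:1, so the empirical formula is C2H2S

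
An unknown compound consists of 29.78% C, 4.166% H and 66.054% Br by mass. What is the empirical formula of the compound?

Assume 100 g: 29.78 g C, 4.166 g H, 66.054 g Br.
Moles — C: 29.78 / 12.01 = 2.48 mol; H: 4.166 / 1.008 = 4.133 mol; Br: 66.054 / 79.90 = 0.8267 mol
Divide by the smallest (0.8267 mol Br): C 2.999, H 4.999, Br 1.000
Ratio ≈ 3:5:1, so the empirical formula is C3H5Br

C3H5Br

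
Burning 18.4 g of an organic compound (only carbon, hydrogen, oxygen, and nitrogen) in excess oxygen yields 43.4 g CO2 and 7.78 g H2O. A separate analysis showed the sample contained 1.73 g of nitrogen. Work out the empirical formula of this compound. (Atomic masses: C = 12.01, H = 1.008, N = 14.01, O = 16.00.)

mol C = 43.4 / 44.01 = 0.9861; mass C = 0.9861 × 12.01 = 11.84 g
mol H = 2 × (7.78 / 18.02) = 0.8635; mass H = 0.8635 × 1.008 = 0.8704 g
mol N = 1.73 / 14.01 = 0.1235
mass O = 18.4 − (14.44) = 3.956 g → mol O = 0.2473
Ratios (÷ 0.1235): C 7.986, H 6.993, N 1.000, O 2.002
→ C8H7NO2

C8H7NO2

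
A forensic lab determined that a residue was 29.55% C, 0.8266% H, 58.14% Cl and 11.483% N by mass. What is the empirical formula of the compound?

Assume 100 g: 29.55 g C, 0.8266 g H, 58.14 g Cl, 11.483 g N.
n(C) = 29.55/12.01 = 2.46, n(H) = 0.8266/1.008 = 0.82, n(Cl) = 58.14/35.45 = 1.64, n(N) = 11.483/14.01 = 0.8196
Divide by the smallest (0.8196 mol N): C 3.002, H 1.001, Cl 2.001, N 1.000
Ratio ≈ 3:1:2:1, so the empirical formula is C3HCl2N

C3HCl2N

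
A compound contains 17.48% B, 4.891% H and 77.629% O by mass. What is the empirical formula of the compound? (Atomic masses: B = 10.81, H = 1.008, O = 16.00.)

Assume 100 g: 17.48 g B, 4.891 g H, 77.629 g O.
B: 17.48 g ÷ 10.81 g/mol = 1.617 mol
H: 4.891 g ÷ 1.008 g/mol = 4.852 mol
O: 77.629 g ÷ 16.00 g/mol = 4.852 mol
Divide by the smallest (1.617 mol B): B 1.000, H 3.001, O 3.000
≈ 1:3:3 → BH3O3

BH3O3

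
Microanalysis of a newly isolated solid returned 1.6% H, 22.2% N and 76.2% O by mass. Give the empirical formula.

Assume 100 g: 1.6 g H, 22.2 g N, 76.2 g O.
H: 1.6 g ÷ 1.008 g/mol = 1.587 mol
N: 22.2 g ÷ 14.01 g/mol = 1.585 mol
O: 76.2 g ÷ 16.00 g/mol = 4.763 mol
Divide by the smallest (1.585 mol N): H 1.002, N 1.000, O 3.006
→ HNO3

HNO3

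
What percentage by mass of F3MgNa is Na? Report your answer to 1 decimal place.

Molar mass = 3(19.00) + 1(24.31) + 1(22.99) = 104.300 g/mol
Mass of Na per mole = 1 × 22.99 = 22.990 g
% Na = 22.990 / 104.300 × 100 = 22.0%

22.0%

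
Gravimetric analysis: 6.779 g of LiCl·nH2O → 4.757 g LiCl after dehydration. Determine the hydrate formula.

LiCl·H2O

Mass of water lost = 6.779 − 4.757 = 2.022 g → 2.022 / 18.02 = 0.1122 mol H2O
Molar mass of LiCl = 42.39 g/mol → mol LiCl = 4.757 / 42.39 = 0.1122
n = 0.1122 / 0.1122 = 1.00 ≈ 1 → LiCl·H2O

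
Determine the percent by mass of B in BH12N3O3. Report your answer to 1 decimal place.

Molar mass = 1(10.81) + 12(1.008) + 3(14.01) + 3(16.00) = 112.936 g/mol
Mass of B per mole = 1 × 10.81 = 10.810 g
% B = 10.810 / 112.936 × 100 = 9.6%

9.6%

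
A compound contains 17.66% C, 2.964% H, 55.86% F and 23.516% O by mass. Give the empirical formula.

Assume 100 g: 17.66 g C, 2.964 g H, 55.86 g F, 23.516 g O.
C: 17.66 g ÷ 12.01 g/mol = 1.47 mol
H: 2.964 g ÷ 1.008 g/mol = 2.94 mol
F: 55.86 g ÷ 19.00 g/mol = 2.94 mol
O: 23.516 g ÷ 16.00 g/mol = 1.47 mol
Divide by the smallest (1.47 mol O): C 1.000, H 2.001, F 2.000, O 1.000
Ratio ≈ 1:2:2:1, so the empirical formula is CH2F2O

CH2F2O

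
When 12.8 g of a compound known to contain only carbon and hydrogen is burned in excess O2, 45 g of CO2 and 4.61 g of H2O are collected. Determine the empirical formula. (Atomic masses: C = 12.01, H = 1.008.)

mol C = 45 / 44.01 = 1.022; mass C = 1.022 × 12.01 = 12.28 g
mol H = 2 × (4.61 / 18.02) = 0.5117; mass H = 0.5117 × 1.008 = 0.5157 g
Smallest is H at 0.5117 mol; normalising gives C 1.998, H 1.000
≈ 2:1 → C2H

C2H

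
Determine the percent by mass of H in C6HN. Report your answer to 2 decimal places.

1.16%

Molar mass = 6(12.01) + 1(1.008) + 1(14.01) = 87.078 g/mol
Mass of H per mole = 1 × 1.008 = 1.008 g
% H = 1.008 / 87.078 × 100 = 1.16%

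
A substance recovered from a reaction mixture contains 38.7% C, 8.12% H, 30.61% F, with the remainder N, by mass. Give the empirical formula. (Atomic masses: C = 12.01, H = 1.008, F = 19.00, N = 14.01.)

Assume 100 g: 38.7 g C, 8.12 g H, 30.61 g F, 22.57 g N.
C: 38.7 g ÷ 12.01 g/mol = 3.222 mol
H: 8.12 g ÷ 1.008 g/mol = 8.056 mol
F: 30.61 g ÷ 19.00 g/mol = 1.611 mol
N: 22.57 g ÷ 14.01 g/mol = 1.611 mol
Smallest is N at 1.611 mol; normalising gives C 2.000, H 5.000, F 1.000, N 1.000
→ C2H5FN

C2H5FN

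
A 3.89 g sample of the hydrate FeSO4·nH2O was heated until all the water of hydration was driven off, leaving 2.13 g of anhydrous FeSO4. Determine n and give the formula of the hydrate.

Mass of water lost = 3.89 − 2.13 = 1.76 g → 1.76 / 18.02 = 0.09767 mol H2O
Molar mass of FeSO4 = 151.92 g/mol → mol FeSO4 = 2.13 / 151.92 = 0.01402
n = 0.09767 / 0.01402 = 6.97 ≈ 7 → FeSO4·7H2O

FeSO4·7H2O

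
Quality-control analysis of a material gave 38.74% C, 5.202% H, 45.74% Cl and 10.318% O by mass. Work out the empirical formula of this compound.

C5H8Cl2O

Assume 100 g: 38.74 g C, 5.202 g H, 45.74 g Cl, 10.318 g O.
n(C) = 38.74/12.01 = 3.226, n(H) = 5.202/1.008 = 5.161, n(Cl) = 45.74/35.45 = 1.29, n(O) = 10.318/16.00 = 0.6449
Divide by the smallest (0.6449 mol O): C 5.002, H 8.003, Cl 2.001, O 1.000
≈ 5:8:2:1 → C5H8Cl2O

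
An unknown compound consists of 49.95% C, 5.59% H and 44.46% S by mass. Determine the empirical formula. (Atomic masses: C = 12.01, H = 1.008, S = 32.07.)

Assume 100 g: 49.95 g C, 5.59 g H, 44.46 g S.
C: 49.95 g ÷ 12.01 g/mol = 4.159 mol
H: 5.59 g ÷ 1.008 g/mol = 5.546 mol
S: 44.46 g ÷ 32.07 g/mol = 1.386 mol
Smallest is S at 1.386 mol; normalising gives C 3.000, H 4.000, S 1.000
≈ 3:4:1 → C3H4S

C3H4S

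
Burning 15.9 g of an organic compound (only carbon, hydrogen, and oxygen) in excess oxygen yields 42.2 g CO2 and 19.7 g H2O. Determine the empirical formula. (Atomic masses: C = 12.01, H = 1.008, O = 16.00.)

C7H16O

mol C = 42.2 / 44.01 = 0.9589; mass C = 0.9589 × 12.01 = 11.52 g
mol H = 2 × (19.7 / 18.02) = 2.186; mass H = 2.186 × 1.008 = 2.204 g
mass O = 15.9 − (13.72) = 2.180 g → mol O = 0.1362
Ratios (÷ 0.1362): C 7.038, H 16.048, O 1.000
→ C7H16O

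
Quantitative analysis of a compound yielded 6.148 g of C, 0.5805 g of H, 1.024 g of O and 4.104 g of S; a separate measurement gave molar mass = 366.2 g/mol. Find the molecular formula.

Moles — C: 6.148 / 12.01 = 0.5119 mol; H: 0.5805 / 1.008 = 0.5759 mol; O: 1.024 / 16.00 = 0.064 mol; S: 4.104 / 32.07 = 0.128 mol
Divide by the smallest (0.064 mol O): C 7.999, H 8.998, O 1.000, S 2.000
≈ 8:9:1:2 → C8H9OS2
Empirical-formula mass = 185.29 g/mol
n = 366.2 / 185.29 = 1.98 ≈ 2
Molecular formula = (C8H9OS2)×2 = C16H18O2S4

C16H18O2S4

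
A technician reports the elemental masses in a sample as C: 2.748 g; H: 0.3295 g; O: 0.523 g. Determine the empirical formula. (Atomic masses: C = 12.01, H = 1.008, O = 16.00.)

C7H10O

n(C) = 2.748/12.01 = 0.2288, n(H) = 0.3295/1.008 = 0.3269, n(O) = 0.523/16.00 = 0.03269
Smallest is O at 0.03269 mol; normalising gives C 7.000, H 10.000, O 1.000
→ C7H10O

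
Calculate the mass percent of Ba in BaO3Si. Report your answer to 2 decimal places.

Molar mass = 1(137.33) + 3(16.00) + 1(28.09) = 213.420 g/mol
Mass of Ba per mole = 1 × 137.33 = 137.330 g
% Ba = 137.330 / 213.420 × 100 = 64.35%

64.35%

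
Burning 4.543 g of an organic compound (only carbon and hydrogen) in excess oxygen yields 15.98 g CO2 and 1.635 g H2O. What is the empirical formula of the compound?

C2H

mol C = 15.98 / 44.01 = 0.3631; mass C = 0.3631 × 12.01 = 4.361 g
mol H = 2 × (1.635 / 18.02) = 0.1815; mass H = 0.1815 × 1.008 = 0.1829 g
Smallest is H at 0.1815 mol; normalising gives C 2.001, H 1.000
≈ 2:1 → C2H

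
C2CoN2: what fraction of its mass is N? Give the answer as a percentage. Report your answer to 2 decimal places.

Molar mass = 2(12.01) + 1(58.93) + 2(14.01) = 110.970 g/mol
Mass of N per mole = 2 × 14.01 = 28.020 g
% N = 28.020 / 110.970 × 100 = 25.25%

25.25%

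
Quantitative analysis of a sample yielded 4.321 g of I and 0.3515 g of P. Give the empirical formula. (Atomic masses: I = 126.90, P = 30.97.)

I3P

I: 4.321 g ÷ 126.90 g/mol = 0.03405 mol
P: 0.3515 g ÷ 30.97 g/mol = 0.01135 mol
Smallest is P at 0.01135 mol; normalising gives I 3.000, P 1.000
≈ 3:1 → I3P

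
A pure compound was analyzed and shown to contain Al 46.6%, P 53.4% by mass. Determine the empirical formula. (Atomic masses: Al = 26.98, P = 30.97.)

Assume 100 g: 46.6 g Al, 53.4 g P.
n(Al) = 46.6/26.98 = 1.727, n(P) = 53.4/30.97 = 1.724
Ratios (÷ 1.724): Al 1.002, P 1.000
≈ 1:1 → AlP

AlP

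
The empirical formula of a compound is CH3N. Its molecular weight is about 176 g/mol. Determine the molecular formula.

C6H18N6

Empirical-formula mass = 29.04 g/mol
n = 176 / 29.04 = 6.06 ≈ 6
Molecular formula = (CH3N)6 = C6H18N6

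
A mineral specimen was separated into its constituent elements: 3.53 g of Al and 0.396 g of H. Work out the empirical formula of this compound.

Moles — Al: 3.53 / 26.98 = 0.1308 mol; H: 0.396 / 1.008 = 0.3929 mol
Smallest is Al at 0.1308 mol; normalising gives Al 1.000, H 3.003
→ AlH3

AlH3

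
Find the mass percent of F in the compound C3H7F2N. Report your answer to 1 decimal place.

Molar mass = 3(12.01) + 7(1.008) + 2(19.00) + 1(14.01) = 95.096 g/mol
Mass of F per mole = 2 × 19.00 = 38.000 g
% F = 38.000 / 95.096 × 100 = 40.0%

40.0%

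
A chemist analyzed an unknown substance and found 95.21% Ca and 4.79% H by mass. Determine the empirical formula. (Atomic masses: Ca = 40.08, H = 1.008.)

Assume 100 g: 95.21 g Ca, 4.79 g H.
Ca: 95.21 g ÷ 40.08 g/mol = 2.375 mol
H: 4.79 g ÷ 1.008 g/mol = 4.752 mol
Smallest is Ca at 2.375 mol; normalising gives Ca 1.000, H 2.000
Ratio ≈ 1:2, so the empirical formula is CaH2

CaH2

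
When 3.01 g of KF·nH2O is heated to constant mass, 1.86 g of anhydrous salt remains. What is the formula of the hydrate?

KF·2H2O

Mass of water lost = 3.01 − 1.86 = 1.15 g → 1.15 / 18.02 = 0.06382 mol H2O
Molar mass of KF = 58.10 g/mol → mol KF = 1.86 / 58.10 = 0.03201
n = 0.06382 / 0.03201 = 1.99 ≈ 2 → KF·2H2O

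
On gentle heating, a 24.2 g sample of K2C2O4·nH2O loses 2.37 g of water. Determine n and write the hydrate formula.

Mass of anhydrous K2C2O4 = 24.2 − 2.37 = 21.83 g
mol H2O = 2.37 / 18.02 = 0.1315
Molar mass of K2C2O4 = 166.22 g/mol → mol K2C2O4 = 21.83 / 166.22 = 0.1313
n = 0.1315 / 0.1313 = 1.00 ≈ 1 → K2C2O4·H2O

K2C2O4·H2O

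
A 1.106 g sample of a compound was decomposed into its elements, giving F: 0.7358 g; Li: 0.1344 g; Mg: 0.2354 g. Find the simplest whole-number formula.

F4Li2Mg

n(F) = 0.7358/19.00 = 0.03873, n(Li) = 0.1344/6.94 = 0.01937, n(Mg) = 0.2354/24.31 = 0.009683
Smallest is Mg at 0.009683 mol; normalising gives F 3.999, Li 2.000, Mg 1.000
Ratio ≈ 4:2:1, so the empirical formula is F4Li2Mg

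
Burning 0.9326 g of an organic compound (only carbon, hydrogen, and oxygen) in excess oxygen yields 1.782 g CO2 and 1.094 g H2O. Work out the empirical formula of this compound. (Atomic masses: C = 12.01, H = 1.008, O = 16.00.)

mol C = 1.782 / 44.01 = 0.04049; mass C = 0.04049 × 12.01 = 0.4863 g
mol H = 2 × (1.094 / 18.02) = 0.1214; mass H = 0.1214 × 1.008 = 0.1224 g
mass O = 0.9326 − (0.6087) = 0.3239 g → mol O = 0.02024
Ratios (÷ 0.02024): C 2.000, H 5.998, O 1.000
≈ 2:6:1 → C2H6O

C2H6O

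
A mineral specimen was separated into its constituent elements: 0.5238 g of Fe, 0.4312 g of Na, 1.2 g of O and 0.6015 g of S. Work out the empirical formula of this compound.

FeNa2O8S2

Moles — Fe: 0.5238 / 55.85 = 0.009379 mol; Na: 0.4312 / 22.99 = 0.01876 mol; O: 1.2 / 16.00 = 0.075 mol; S: 0.6015 / 32.07 = 0.01876 mol
Smallest is Fe at 0.009379 mol; normalising gives Fe 1.000, Na 2.000, O 7.997, S 2.000
≈ 1:2:8:2 → FeNa2O8S2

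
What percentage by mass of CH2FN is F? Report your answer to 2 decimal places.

Molar mass = 1(12.01) + 2(1.008) + 1(19.00) + 1(14.01) = 47.036 g/mol
Mass of F per mole = 1 × 19.00 = 19.000 g
% F = 19.000 / 47.036 × 100 = 40.39%

40.39%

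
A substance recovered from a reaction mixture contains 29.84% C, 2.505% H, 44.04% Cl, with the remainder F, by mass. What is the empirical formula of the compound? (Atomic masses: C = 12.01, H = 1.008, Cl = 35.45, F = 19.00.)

Assume 100 g: 29.84 g C, 2.505 g H, 44.04 g Cl, 23.615 g F.
C: 29.84 g ÷ 12.01 g/mol = 2.485 mol
H: 2.505 g ÷ 1.008 g/mol = 2.485 mol
Cl: 44.04 g ÷ 35.45 g/mol = 1.242 mol
F: 23.615 g ÷ 19.00 g/mol = 1.243 mol
Divide by the smallest (1.242 mol Cl): C 2.000, H 2.000, Cl 1.000, F 1.000
Ratio ≈ 2:2:1:1, so the empirical formula is C2H2ClF

C2H2ClF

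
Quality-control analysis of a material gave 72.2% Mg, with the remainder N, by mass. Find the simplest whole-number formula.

Assume 100 g: 72.2 g Mg, 27.8 g N.
n(Mg) = 72.2/24.31 = 2.97, n(N) = 27.8/14.01 = 1.984
Smallest is N at 1.984 mol; normalising gives Mg 1.497, N 1.000
×2: Mg 2.99, N 2.00 → Mg3N2

Mg3N2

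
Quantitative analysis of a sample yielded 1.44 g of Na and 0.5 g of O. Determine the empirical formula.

Na2O

n(Na) = 1.44/22.99 = 0.06264, n(O) = 0.5/16.00 = 0.03125
Ratios (÷ 0.03125): Na 2.004, O 1.000
≈ 2:1 → Na2O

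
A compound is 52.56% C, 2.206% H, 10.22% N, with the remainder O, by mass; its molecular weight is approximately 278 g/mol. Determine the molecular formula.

Assume 100 g: 52.56 g C, 2.206 g H, 10.22 g N, 35.014 g O.
Moles — C: 52.56 / 12.01 = 4.376 mol; H: 2.206 / 1.008 = 2.188 mol; N: 10.22 / 14.01 = 0.7295 mol; O: 35.014 / 16.00 = 2.188 mol
Smallest is N at 0.7295 mol; normalising gives C 5.999, H 3.000, N 1.000, O 3.000
Ratio ≈ 6:3:1:3, so the empirical formula is C6H3NO3
Empirical-formula mass = 137.09 g/mol
n = 278 / 137.09 = 2.03 ≈ 2
Molecular formula = (C6H3NO3)×2 = C12H6N2O6

C12H6N2O6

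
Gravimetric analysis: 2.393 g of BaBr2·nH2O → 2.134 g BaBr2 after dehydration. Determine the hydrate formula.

Mass of water lost = 2.393 − 2.134 = 0.259 g → 0.259 / 18.02 = 0.01437 mol H2O
Molar mass of BaBr2 = 297.13 g/mol → mol BaBr2 = 2.134 / 297.13 = 0.007182
n = 0.01437 / 0.007182 = 2.00 ≈ 2 → BaBr2·2H2O

BaBr2·2H2O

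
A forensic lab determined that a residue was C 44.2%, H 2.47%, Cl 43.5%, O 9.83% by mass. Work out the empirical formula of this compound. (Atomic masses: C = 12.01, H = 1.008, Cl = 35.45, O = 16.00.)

Assume 100 g: 44.2 g C, 2.47 g H, 43.5 g Cl, 9.83 g O.
C: 44.2 g ÷ 12.01 g/mol = 3.68 mol
H: 2.47 g ÷ 1.008 g/mol = 2.45 mol
Cl: 43.5 g ÷ 35.45 g/mol = 1.227 mol
O: 9.83 g ÷ 16.00 g/mol = 0.6144 mol
Smallest is O at 0.6144 mol; normalising gives C 5.990, H 3.988, Cl 1.997, O 1.000
→ C6H4Cl2O

C6H4Cl2O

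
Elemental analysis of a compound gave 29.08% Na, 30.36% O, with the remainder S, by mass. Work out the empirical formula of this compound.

Na2O3S2

Assume 100 g: 29.08 g Na, 30.36 g O, 40.56 g S.
Moles — Na: 29.08 / 22.99 = 1.265 mol; O: 30.36 / 16.00 = 1.897 mol; S: 40.56 / 32.07 = 1.265 mol
Divide by the smallest (1.265 mol S): Na 1.000, O 1.500, S 1.000
Scaling by 2: Na 2.00, O 3.00, S 2.00 → Na2O3S2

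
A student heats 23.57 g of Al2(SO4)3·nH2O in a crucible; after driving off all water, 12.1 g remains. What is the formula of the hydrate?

Al2(SO4)3·18H2O

Mass of water lost = 23.57 − 12.1 = 11.47 g → 11.47 / 18.02 = 0.6365 mol H2O
Molar mass of Al2(SO4)3 = 342.17 g/mol → mol Al2(SO4)3 = 12.1 / 342.17 = 0.03536
n = 0.6365 / 0.03536 = 18.00 ≈ 18 → Al2(SO4)3·18H2O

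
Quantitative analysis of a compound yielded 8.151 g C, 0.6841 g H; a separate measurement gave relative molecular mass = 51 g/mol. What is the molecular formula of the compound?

C: 8.151 g ÷ 12.01 g/mol = 0.6787 mol
H: 0.6841 g ÷ 1.008 g/mol = 0.6787 mol
Ratios (÷ 0.6787): C 1.000, H 1.000
≈ 1:1 → CH
Empirical-formula mass = 13.02 g/mol
n = 51 / 13.02 = 3.92 ≈ 4
Molecular formula = (CH)×4 = C4H4

C4H4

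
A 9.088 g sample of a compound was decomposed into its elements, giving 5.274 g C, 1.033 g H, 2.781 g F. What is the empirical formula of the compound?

C3H7F

C: 5.274 g ÷ 12.01 g/mol = 0.4391 mol
H: 1.033 g ÷ 1.008 g/mol = 1.025 mol
F: 2.781 g ÷ 19.00 g/mol = 0.1464 mol
Smallest is F at 0.1464 mol; normalising gives C 3.000, H 7.002, F 1.000
→ C3H7F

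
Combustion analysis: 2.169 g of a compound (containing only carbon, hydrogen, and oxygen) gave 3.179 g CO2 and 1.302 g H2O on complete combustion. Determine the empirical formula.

mol C = 3.179 / 44.01 = 0.07223; mass C = 0.07223 × 12.01 = 0.8675 g
mol H = 2 × (1.302 / 18.02) = 0.1445; mass H = 0.1445 × 1.008 = 0.1457 g
mass O = 2.169 − (1.013) = 1.156 g → mol O = 0.07224
Ratios (÷ 0.07223): C 1.000, H 2.001, O 1.000
Ratio ≈ 1:2:1, so the empirical formula is CH2O

CH2O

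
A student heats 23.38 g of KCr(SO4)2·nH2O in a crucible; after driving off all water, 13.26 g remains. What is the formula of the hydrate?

Mass of water lost = 23.38 − 13.26 = 10.12 g → 10.12 / 18.02 = 0.5616 mol H2O
Molar mass of KCr(SO4)2 = 283.24 g/mol → mol KCr(SO4)2 = 13.26 / 283.24 = 0.04682
n = 0.5616 / 0.04682 = 12.00 ≈ 12 → KCr(SO4)2·12H2O

KCr(SO4)2·12H2O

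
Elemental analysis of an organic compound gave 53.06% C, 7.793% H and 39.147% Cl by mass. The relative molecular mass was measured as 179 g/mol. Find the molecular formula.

C8H14Cl2

Assume 100 g: 53.06 g C, 7.793 g H, 39.147 g Cl.
C: 53.06 g ÷ 12.01 g/mol = 4.418 mol
H: 7.793 g ÷ 1.008 g/mol = 7.731 mol
Cl: 39.147 g ÷ 35.45 g/mol = 1.104 mol
Smallest is Cl at 1.104 mol; normalising gives C 4.001, H 7.001, Cl 1.000
→ C4H7Cl
Empirical-formula mass = 90.55 g/mol
n = 179 / 90.55 = 1.98 ≈ 2
Molecular formula = (C4H7Cl)×2 = C8H14Cl2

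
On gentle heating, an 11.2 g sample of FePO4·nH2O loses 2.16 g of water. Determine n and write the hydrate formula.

FePO4·2H2O

Mass of anhydrous FePO4 = 11.2 − 2.16 = 9.04 g
mol H2O = 2.16 / 18.02 = 0.1199
Molar mass of FePO4 = 150.82 g/mol → mol FePO4 = 9.04 / 150.82 = 0.05994
n = 0.1199 / 0.05994 = 2.00 ≈ 2 → FePO4·2H2O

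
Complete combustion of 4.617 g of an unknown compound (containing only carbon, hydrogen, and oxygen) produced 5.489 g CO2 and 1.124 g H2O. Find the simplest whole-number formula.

mol C = 5.489 / 44.01 = 0.1247; mass C = 0.1247 × 12.01 = 1.498 g
mol H = 2 × (1.124 / 18.02) = 0.1248; mass H = 0.1248 × 1.008 = 0.1257 g
mass O = 4.617 − (1.624) = 2.993 g → mol O = 0.1871
Ratios (÷ 0.1247): C 1.000, H 1.000, O 1.500
×2: C 2.00, H 2.00, O 3.00 → C2H2O3

C2H2O3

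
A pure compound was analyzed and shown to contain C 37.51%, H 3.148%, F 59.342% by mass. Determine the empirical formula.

CHF

Assume 100 g: 37.51 g C, 3.148 g H, 59.342 g F.
Moles — C: 37.51 / 12.01 = 3.123 mol; H: 3.148 / 1.008 = 3.123 mol; F: 59.342 / 19.00 = 3.123 mol
Ratios (÷ 3.123): C 1.000, H 1.000, F 1.000
Ratio ≈ 1:1:1, so the empirical formula is CHF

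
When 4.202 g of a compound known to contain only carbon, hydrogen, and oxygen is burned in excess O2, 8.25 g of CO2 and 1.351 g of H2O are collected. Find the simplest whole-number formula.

C5H4O3

mol C = 8.25 / 44.01 = 0.1875; mass C = 0.1875 × 12.01 = 2.251 g
mol H = 2 × (1.351 / 18.02) = 0.1499; mass H = 0.1499 × 1.008 = 0.1511 g
mass O = 4.202 − (2.403) = 1.799 g → mol O = 0.1125
Ratios (÷ 0.1125): C 1.667, H 1.333, O 1.000
×3: C 5.00, H 4.00, O 3.00 → C5H4O3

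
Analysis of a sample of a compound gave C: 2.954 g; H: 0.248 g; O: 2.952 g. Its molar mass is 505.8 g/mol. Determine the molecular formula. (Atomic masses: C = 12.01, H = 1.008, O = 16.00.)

Moles — C: 2.954 / 12.01 = 0.246 mol; H: 0.248 / 1.008 = 0.246 mol; O: 2.952 / 16.00 = 0.1845 mol
Divide by the smallest (0.1845 mol O): C 1.333, H 1.334, O 1.000
Multiply by 3: C 4.00, H 4.00, O 3.00 → C4H4O3
Empirical-formula mass = 100.07 g/mol
n = 505.8 / 100.07 = 5.05 ≈ 5
Molecular formula = (C4H4O3)×5 = C20H20O15

C20H20O15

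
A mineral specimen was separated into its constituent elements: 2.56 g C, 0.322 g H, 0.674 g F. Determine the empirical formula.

C: 2.56 g ÷ 12.01 g/mol = 0.2132 mol
H: 0.322 g ÷ 1.008 g/mol = 0.3194 mol
F: 0.674 g ÷ 19.00 g/mol = 0.03547 mol
Smallest is F at 0.03547 mol; normalising gives C 6.009, H 9.005, F 1.000
→ C6H9F

C6H9F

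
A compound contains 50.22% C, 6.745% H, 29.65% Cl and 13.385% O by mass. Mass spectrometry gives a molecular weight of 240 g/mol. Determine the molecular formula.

Assume 100 g: 50.22 g C, 6.745 g H, 29.65 g Cl, 13.385 g O.
n(C) = 50.22/12.01 = 4.182, n(H) = 6.745/1.008 = 6.691, n(Cl) = 29.65/35.45 = 0.8364, n(O) = 13.385/16.00 = 0.8366
Smallest is Cl at 0.8364 mol; normalising gives C 4.999, H 8.000, Cl 1.000, O 1.000
Ratio ≈ 5:8:1:1, so the empirical formula is C5H8ClO
Empirical-formula mass = 119.56 g/mol
n = 240 / 119.56 = 2.01 ≈ 2
Molecular formula = (C5H8ClO)×2 = C10H16Cl2O2

C10H16Cl2O2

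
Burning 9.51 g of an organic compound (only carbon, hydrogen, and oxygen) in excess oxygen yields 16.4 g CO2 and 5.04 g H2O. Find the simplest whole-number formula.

C4H6O3

mol C = 16.4 / 44.01 = 0.3726; mass C = 0.3726 × 12.01 = 4.475 g
mol H = 2 × (5.04 / 18.02) = 0.5594; mass H = 0.5594 × 1.008 = 0.5639 g
mass O = 9.51 − (5.039) = 4.471 g → mol O = 0.2794
Ratios (÷ 0.2794): C 1.334, H 2.002, O 1.000
Scaling by 3: C 4.00, H 6.01, O 3.00 → C4H6O3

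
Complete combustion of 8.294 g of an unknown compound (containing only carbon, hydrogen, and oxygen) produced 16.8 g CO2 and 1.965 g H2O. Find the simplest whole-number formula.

mol C = 16.8 / 44.01 = 0.3817; mass C = 0.3817 × 12.01 = 4.585 g
mol H = 2 × (1.965 / 18.02) = 0.2181; mass H = 0.2181 × 1.008 = 0.2198 g
mass O = 8.294 − (4.804) = 3.490 g → mol O = 0.2181
Smallest is H at 0.2181 mol; normalising gives C 1.750, H 1.000, O 1.000
Scaling by 4: C 7.00, H 4.00, O 4.00 → C7H4O4

C7H4O4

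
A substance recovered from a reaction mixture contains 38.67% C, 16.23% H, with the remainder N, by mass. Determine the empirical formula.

Assume 100 g: 38.67 g C, 16.23 g H, 45.1 g N.
n(C) = 38.67/12.01 = 3.22, n(H) = 16.23/1.008 = 16.1, n(N) = 45.1/14.01 = 3.219
Smallest is N at 3.219 mol; normalising gives C 1.000, H 5.002, N 1.000
→ CH5N

CH5N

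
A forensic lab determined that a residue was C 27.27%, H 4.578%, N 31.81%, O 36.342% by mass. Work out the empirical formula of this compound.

Assume 100 g: 27.27 g C, 4.578 g H, 31.81 g N, 36.342 g O.
n(C) = 27.27/12.01 = 2.271, n(H) = 4.578/1.008 = 4.542, n(N) = 31.81/14.01 = 2.271, n(O) = 36.342/16.00 = 2.271
Divide by the smallest (2.271 mol N): C 1.000, H 2.000, N 1.000, O 1.000
Ratio ≈ 1:2:1:1, so the empirical formula is CH2NO

CH2NO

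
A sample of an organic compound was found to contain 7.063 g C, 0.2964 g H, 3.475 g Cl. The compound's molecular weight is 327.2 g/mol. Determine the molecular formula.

C18H9Cl3

C: 7.063 g ÷ 12.01 g/mol = 0.5881 mol
H: 0.2964 g ÷ 1.008 g/mol = 0.294 mol
Cl: 3.475 g ÷ 35.45 g/mol = 0.09803 mol
Smallest is Cl at 0.09803 mol; normalising gives C 5.999, H 3.000, Cl 1.000
≈ 6:3:1 → C6H3Cl
Empirical-formula mass = 110.53 g/mol
n = 327.2 / 110.53 = 2.96 ≈ 3
Molecular formula = (C6H3Cl)×3 = C18H9Cl3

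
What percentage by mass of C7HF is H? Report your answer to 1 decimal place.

Molar mass = 7(12.01) + 1(1.008) + 1(19.00) = 104.078 g/mol
Mass of H per mole = 1 × 1.008 = 1.008 g
% H = 1.008 / 104.078 × 100 = 1.0%

1.0%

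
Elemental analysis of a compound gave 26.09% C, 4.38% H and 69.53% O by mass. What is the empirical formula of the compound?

Assume 100 g: 26.09 g C, 4.38 g H, 69.53 g O.
Moles — C: 26.09 / 12.01 = 2.172 mol; H: 4.38 / 1.008 = 4.345 mol; O: 69.53 / 16.00 = 4.346 mol
Divide by the smallest (2.172 mol C): C 1.000, H 2.000, O 2.000
Ratio ≈ 1:2:2, so the empirical formula is CH2O2

CH2O2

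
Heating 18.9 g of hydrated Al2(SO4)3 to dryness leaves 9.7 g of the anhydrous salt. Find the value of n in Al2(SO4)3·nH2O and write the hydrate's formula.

Mass of water lost = 18.9 − 9.7 = 9.2 g → 9.2 / 18.02 = 0.5105 mol H2O
Molar mass of Al2(SO4)3 = 342.17 g/mol → mol Al2(SO4)3 = 9.7 / 342.17 = 0.02835
n = 0.5105 / 0.02835 = 18.01 ≈ 18 → Al2(SO4)3·18H2O

Al2(SO4)3·18H2O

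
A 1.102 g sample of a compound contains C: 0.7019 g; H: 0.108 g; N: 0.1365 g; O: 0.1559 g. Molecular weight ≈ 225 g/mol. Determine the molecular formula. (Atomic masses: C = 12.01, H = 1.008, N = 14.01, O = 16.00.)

C12H22N2O2

C: 0.7019 g ÷ 12.01 g/mol = 0.05844 mol
H: 0.108 g ÷ 1.008 g/mol = 0.1071 mol
N: 0.1365 g ÷ 14.01 g/mol = 0.009743 mol
O: 0.1559 g ÷ 16.00 g/mol = 0.009744 mol
Smallest is N at 0.009743 mol; normalising gives C 5.998, H 10.997, N 1.000, O 1.000
≈ 6:11:1:1 → C6H11NO
Empirical-formula mass = 113.16 g/mol
n = 225 / 113.16 = 1.99 ≈ 2
Molecular formula = (C6H11NO)×2 = C12H22N2O2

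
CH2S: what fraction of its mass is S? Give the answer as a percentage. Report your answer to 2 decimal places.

Molar mass = 1(12.01) + 2(1.008) + 1(32.07) = 46.096 g/mol
Mass of S per mole = 1 × 32.07 = 32.070 g
% S = 32.070 / 46.096 × 100 = 69.57%

69.57%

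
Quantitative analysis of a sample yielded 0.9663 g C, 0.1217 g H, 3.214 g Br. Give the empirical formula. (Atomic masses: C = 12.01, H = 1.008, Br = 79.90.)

C2H3Br

n(C) = 0.9663/12.01 = 0.08046, n(H) = 0.1217/1.008 = 0.1207, n(Br) = 3.214/79.90 = 0.04023
Ratios (÷ 0.04023): C 2.000, H 3.001, Br 1.000
≈ 2:3:1 → C2H3Br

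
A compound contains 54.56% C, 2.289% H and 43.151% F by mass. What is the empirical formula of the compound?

Assume 100 g: 54.56 g C, 2.289 g H, 43.151 g F.
Moles — C: 54.56 / 12.01 = 4.543 mol; H: 2.289 / 1.008 = 2.271 mol; F: 43.151 / 19.00 = 2.271 mol
Divide by the smallest (2.271 mol H): C 2.001, H 1.000, F 1.000
Ratio ≈ 2:1:1, so the empirical formula is C2HF

C2HF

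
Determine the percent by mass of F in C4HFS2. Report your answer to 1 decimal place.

Molar mass = 4(12.01) + 1(1.008) + 1(19.00) + 2(32.07) = 132.188 g/mol
Mass of F per mole = 1 × 19.00 = 19.000 g
% F = 19.000 / 132.188 × 100 = 14.4%

14.4%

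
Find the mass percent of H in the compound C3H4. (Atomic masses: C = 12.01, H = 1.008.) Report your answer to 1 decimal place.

Molar mass = 3(12.01) + 4(1.008) = 40.062 g/mol
Mass of H per mole = 4 × 1.008 = 4.032 g
% H = 4.032 / 40.062 × 100 = 10.1%

10.1%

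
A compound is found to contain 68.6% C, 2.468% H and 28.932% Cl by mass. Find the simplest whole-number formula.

Assume 100 g: 68.6 g C, 2.468 g H, 28.932 g Cl.
n(C) = 68.6/12.01 = 5.712, n(H) = 2.468/1.008 = 2.448, n(Cl) = 28.932/35.45 = 0.8161
Divide by the smallest (0.8161 mol Cl): C 6.999, H 3.000, Cl 1.000
→ C7H3Cl

C7H3Cl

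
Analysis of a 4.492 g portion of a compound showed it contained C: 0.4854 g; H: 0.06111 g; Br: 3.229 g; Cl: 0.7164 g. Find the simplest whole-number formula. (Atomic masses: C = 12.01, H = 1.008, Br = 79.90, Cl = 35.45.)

C2H3Br2Cl

Moles — C: 0.4854 / 12.01 = 0.04042 mol; H: 0.06111 / 1.008 = 0.06062 mol; Br: 3.229 / 79.90 = 0.04041 mol; Cl: 0.7164 / 35.45 = 0.02021 mol
Smallest is Cl at 0.02021 mol; normalising gives C 2.000, H 3.000, Br 2.000, Cl 1.000
Ratio ≈ 2:3:2:1, so the empirical formula is C2H3Br2Cl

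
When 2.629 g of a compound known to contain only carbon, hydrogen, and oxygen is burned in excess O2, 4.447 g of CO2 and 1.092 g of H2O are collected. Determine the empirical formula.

C5H6O4

mol C = 4.447 / 44.01 = 0.1010; mass C = 0.1010 × 12.01 = 1.214 g
mol H = 2 × (1.092 / 18.02) = 0.1212; mass H = 0.1212 × 1.008 = 0.1222 g
mass O = 2.629 − (1.336) = 1.293 g → mol O = 0.08083
Divide by the smallest (0.08083 mol O): C 1.250, H 1.499, O 1.000
Scaling by 4: C 5.00, H 6.00, O 4.00 → C5H6O4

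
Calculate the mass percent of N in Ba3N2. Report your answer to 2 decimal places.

Molar mass = 3(137.33) + 2(14.01) = 440.010 g/mol
Mass of N per mole = 2 × 14.01 = 28.020 g
% N = 28.020 / 440.010 × 100 = 6.37%

6.37%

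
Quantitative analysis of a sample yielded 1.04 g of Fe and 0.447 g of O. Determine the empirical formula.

n(Fe) = 1.04/55.85 = 0.01862, n(O) = 0.447/16.00 = 0.02794
Ratios (÷ 0.01862): Fe 1.000, O 1.500
Multiply by 2: Fe 2.00, O 3.00 → Fe2O3

Fe2O3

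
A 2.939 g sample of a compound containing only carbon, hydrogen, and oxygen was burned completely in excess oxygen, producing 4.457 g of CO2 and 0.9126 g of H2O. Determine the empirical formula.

CHO

mol C = 4.457 / 44.01 = 0.1013; mass C = 0.1013 × 12.01 = 1.216 g
mol H = 2 × (0.9126 / 18.02) = 0.1013; mass H = 0.1013 × 1.008 = 0.1021 g
mass O = 2.939 − (1.318) = 1.621 g → mol O = 0.1013
Smallest is C at 0.1013 mol; normalising gives C 1.000, H 1.000, O 1.000
Ratio ≈ 1:1:1, so the empirical formula is CHO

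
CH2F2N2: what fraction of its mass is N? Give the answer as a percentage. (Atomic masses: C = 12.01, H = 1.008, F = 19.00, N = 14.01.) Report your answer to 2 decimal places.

35.00%

Molar mass = 1(12.01) + 2(1.008) + 2(19.00) + 2(14.01) = 80.046 g/mol
Mass of N per mole = 2 × 14.01 = 28.020 g
% N = 28.020 / 80.046 × 100 = 35.00%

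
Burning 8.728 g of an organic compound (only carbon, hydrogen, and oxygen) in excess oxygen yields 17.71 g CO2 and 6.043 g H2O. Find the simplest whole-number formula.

mol C = 17.71 / 44.01 = 0.4024; mass C = 0.4024 × 12.01 = 4.833 g
mol H = 2 × (6.043 / 18.02) = 0.6707; mass H = 0.6707 × 1.008 = 0.6761 g
mass O = 8.728 − (5.509) = 3.219 g → mol O = 0.2012
Smallest is O at 0.2012 mol; normalising gives C 2.000, H 3.334, O 1.000
×3: C 6.00, H 10.00, O 3.00 → C6H10O3

C6H10O3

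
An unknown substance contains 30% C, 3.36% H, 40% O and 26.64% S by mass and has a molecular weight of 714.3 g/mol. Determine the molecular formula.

C18H24O18S6

Assume 100 g: 30 g C, 3.36 g H, 40 g O, 26.64 g S.
C: 30 g ÷ 12.01 g/mol = 2.498 mol
H: 3.36 g ÷ 1.008 g/mol = 3.333 mol
O: 40 g ÷ 16.00 g/mol = 2.5 mol
S: 26.64 g ÷ 32.07 g/mol = 0.8307 mol
Smallest is S at 0.8307 mol; normalising gives C 3.007, H 4.013, O 3.010, S 1.000
Ratio ≈ 3:4:3:1, so the empirical formula is C3H4O3S
Empirical-formula mass = 120.13 g/mol
n = 714.3 / 120.13 = 5.95 ≈ 6
Molecular formula = (C3H4O3S)×6 = C18H24O18S6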